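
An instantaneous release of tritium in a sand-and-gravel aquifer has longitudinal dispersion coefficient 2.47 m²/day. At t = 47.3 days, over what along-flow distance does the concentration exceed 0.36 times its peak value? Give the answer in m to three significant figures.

43.7 m

The plume is Gaussian with σ = √(2Dt) = √(2 × 2.47 × 47.3) = 15.29 m.
C/C_peak = exp(−Δx²/(2σ²)) = 0.36 ⇒ Δx = σ·√(−2 ln 0.36) = 15.29 × 1.429 = 21.85 m.
Width = 2Δx = 43.7 m.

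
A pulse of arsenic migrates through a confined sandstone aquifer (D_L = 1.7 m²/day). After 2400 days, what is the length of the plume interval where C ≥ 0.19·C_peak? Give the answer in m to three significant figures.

The plume is Gaussian with σ = √(2Dt) = √(2 × 1.7 × 2400) = 90.33 m.
C/C_peak = exp(−Δx²/(2σ²)) = 0.19 ⇒ Δx = σ·√(−2 ln 0.19) = 90.33 × 1.822 = 164.6 m.
Width = 2Δx = 329 m.

329 m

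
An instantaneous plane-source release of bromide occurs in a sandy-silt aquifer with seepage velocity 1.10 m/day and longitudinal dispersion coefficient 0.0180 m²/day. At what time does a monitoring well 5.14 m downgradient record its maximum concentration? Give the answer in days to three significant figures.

4.66 days

For the 1D instantaneous-source solution, setting ∂C/∂t = 0 at fixed x gives v²t² + 2Dt − x² = 0, so t = (√(D² + v²x²) − D)/v².
√(D² + v²x²) = √(0.0180² + 1.10² × 5.14²) = 5.654; v² = 1.21.
t = (5.654 − 0.0180)/1.21 = 4.66 days (vs. the pure-advection estimate x/v = 4.67 d).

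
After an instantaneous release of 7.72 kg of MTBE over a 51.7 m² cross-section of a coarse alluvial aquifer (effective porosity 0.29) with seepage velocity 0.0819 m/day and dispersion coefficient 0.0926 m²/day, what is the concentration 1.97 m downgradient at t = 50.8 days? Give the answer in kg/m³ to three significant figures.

For an instantaneous plane source, C(x,t) = M/(n_e·A·√(4πDt)) · exp(−(x−vt)²/(4Dt)), with n_e·A the pore (flow) area.
Plume center vt = 0.0819 × 50.8 = 4.16052 m, so the well at 1.97 m is 2.19052 m upgradient of the peak.
√(4πDt) = 7.689 m, giving peak height M/(n_e·A·√(4πDt)) = 7.72/(0.29 × 51.7 × 7.689) = 0.06697 kg/m³.
(x−vt)²/(4Dt) = (-2.19052)²/(4 × 0.0926 × 50.8) = 0.2550; exp(−0.2550) = 0.7749.
C = 0.06697 × 0.7749 = 0.0519 kg/m³.

0.0519 kg/m³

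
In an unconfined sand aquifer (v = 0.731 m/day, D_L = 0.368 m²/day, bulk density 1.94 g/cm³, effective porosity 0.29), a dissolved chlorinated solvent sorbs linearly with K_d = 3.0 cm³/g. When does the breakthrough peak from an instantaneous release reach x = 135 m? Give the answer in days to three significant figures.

3880 days

Retardation factor R = 1 + ρ_b·K_d/n = 1 + 1.94 × 3.0/0.29 = 21.07.
Sorption retards both mechanisms: v_R = v/R = 0.03469 m/day, D_R = D/R = 0.01747 m²/day.
Peak time from v_R²t² + 2D_R t − x² = 0: t = (√(D_R² + v_R²x²) − D_R)/v_R².
√(D_R² + v_R²x²) = √(0.01747² + 0.03469² × 135²) = 4.683; v_R² = 0.001203.
t = (4.683 − 0.01747)/0.001203 = 3880 days.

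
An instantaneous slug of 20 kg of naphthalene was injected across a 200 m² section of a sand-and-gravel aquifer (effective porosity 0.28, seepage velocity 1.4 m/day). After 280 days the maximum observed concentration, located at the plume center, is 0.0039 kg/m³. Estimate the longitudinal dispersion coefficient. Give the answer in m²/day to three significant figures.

2.38 m²/day

At the plume center C_max = M/(n_e·A·√(4πDt)), so D = M²/(4πt·(n_e·A·C_max)²).
n_e·A·C_max = 0.28 × 200 × 0.0039 = 0.2184 kg/m.
D = 20²/(4π × 280 × 0.2184²) = 2.38 m²/day.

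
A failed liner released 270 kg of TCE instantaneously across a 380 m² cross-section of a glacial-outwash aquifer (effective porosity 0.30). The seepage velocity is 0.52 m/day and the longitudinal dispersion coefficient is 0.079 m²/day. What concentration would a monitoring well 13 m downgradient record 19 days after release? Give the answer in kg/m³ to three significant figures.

For an instantaneous plane source, C(x,t) = M/(n_e·A·√(4πDt)) · exp(−(x−vt)²/(4Dt)), with n_e·A the pore (flow) area.
Plume center vt = 0.52 × 19 = 9.88 m, so the well at 13 m is 3.12 m downgradient of the peak.
√(4πDt) = 4.343 m, giving peak height M/(n_e·A·√(4πDt)) = 270/(0.30 × 380 × 4.343) = 0.5453 kg/m³.
(x−vt)²/(4Dt) = (3.12)²/(4 × 0.079 × 19) = 1.621; exp(−1.621) = 0.1977.
C = 0.5453 × 0.1977 = 0.108 kg/m³.

0.108 kg/m³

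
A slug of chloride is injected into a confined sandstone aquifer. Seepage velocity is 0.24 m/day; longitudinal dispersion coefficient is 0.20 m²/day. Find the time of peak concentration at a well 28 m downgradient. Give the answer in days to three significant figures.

113 days

For the 1D instantaneous-source solution, setting ∂C/∂t = 0 at fixed x gives v²t² + 2Dt − x² = 0, so t = (√(D² + v²x²) − D)/v².
√(D² + v²x²) = √(0.20² + 0.24² × 28²) = 6.723; v² = 0.0576.
t = (6.723 − 0.20)/0.0576 = 113 days (vs. the pure-advection estimate x/v = 117 d).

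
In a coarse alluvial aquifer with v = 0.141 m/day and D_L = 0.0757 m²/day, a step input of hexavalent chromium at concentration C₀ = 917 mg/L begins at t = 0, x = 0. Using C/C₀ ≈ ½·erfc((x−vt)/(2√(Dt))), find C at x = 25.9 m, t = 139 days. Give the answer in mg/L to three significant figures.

For a continuous step input, C/C₀ ≈ ½·erfc((x−vt)/(2√(Dt))).
vt = 0.141 × 139 = 19.599 m and 2√(Dt) = 2√(0.0757 × 139) = 6.488 m.
Argument (x−vt)/(2√(Dt)) = (25.9 − 19.599)/6.488 = 0.9712; ½·erfc(0.9712) = 0.08480.
C = 917 × 0.08480 = 77.8 mg/L.

77.8 mg/L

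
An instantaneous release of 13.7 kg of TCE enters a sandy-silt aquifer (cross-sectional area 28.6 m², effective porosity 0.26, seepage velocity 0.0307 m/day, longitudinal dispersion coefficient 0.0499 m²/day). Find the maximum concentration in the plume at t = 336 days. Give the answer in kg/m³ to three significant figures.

The peak of an instantaneous 1D plume sits at x = vt; there the Gaussian factor is 1 and C_max = M/(n_e·A·√(4πDt)), where n_e·A is the pore area the mass is dissolved in.
√(4πDt) = √(4π × 0.0499 × 336) = 14.52 m, so C_max = 13.7/(0.26 × 28.6 × 14.52) = 0.127 kg/m³.

0.127 kg/m³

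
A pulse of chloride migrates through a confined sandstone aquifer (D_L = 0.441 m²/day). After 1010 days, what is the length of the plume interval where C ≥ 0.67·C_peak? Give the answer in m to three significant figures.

53.4 m

The plume is Gaussian with σ = √(2Dt) = √(2 × 0.441 × 1010) = 29.85 m.
C/C_peak = exp(−Δx²/(2σ²)) = 0.67 ⇒ Δx = σ·√(−2 ln 0.67) = 29.85 × 0.8950 = 26.72 m.
Width = 2Δx = 53.4 m.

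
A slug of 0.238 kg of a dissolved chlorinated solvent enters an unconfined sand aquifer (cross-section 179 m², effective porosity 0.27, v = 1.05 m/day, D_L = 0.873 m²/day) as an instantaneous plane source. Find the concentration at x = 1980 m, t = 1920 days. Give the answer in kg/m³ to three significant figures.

2.80e-05 kg/m³

For an instantaneous plane source, C(x,t) = M/(n_e·A·√(4πDt)) · exp(−(x−vt)²/(4Dt)), with n_e·A the pore (flow) area.
Plume center vt = 1.05 × 1920 = 2016 m, so the well at 1980 m is 36 m upgradient of the peak.
√(4πDt) = 145.1 m, giving peak height M/(n_e·A·√(4πDt)) = 0.238/(0.27 × 179 × 145.1) = 3.394e-05 kg/m³.
(x−vt)²/(4Dt) = (-36)²/(4 × 0.873 × 1920) = 0.1933; exp(−0.1933) = 0.8242.
C = 3.394e-05 × 0.8242 = 2.80e-05 kg/m³.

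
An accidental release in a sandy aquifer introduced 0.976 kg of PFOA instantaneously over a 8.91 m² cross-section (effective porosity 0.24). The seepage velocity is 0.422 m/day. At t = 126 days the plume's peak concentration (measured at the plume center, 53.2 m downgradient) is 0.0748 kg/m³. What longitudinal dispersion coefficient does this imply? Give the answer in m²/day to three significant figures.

0.0235 m²/day

At the plume center C_max = M/(n_e·A·√(4πDt)), so D = M²/(4πt·(n_e·A·C_max)²).
n_e·A·C_max = 0.24 × 8.91 × 0.0748 = 0.1600 kg/m.
D = 0.976²/(4π × 126 × 0.1600²) = 0.0235 m²/day.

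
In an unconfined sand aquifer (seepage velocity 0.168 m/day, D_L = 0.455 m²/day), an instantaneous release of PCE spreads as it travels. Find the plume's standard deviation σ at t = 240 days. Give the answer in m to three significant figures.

14.8 m

Dispersive spreading gives a Gaussian with σ² = 2Dt; advection only shifts the center.
σ = √(2 × 0.455 × 240) = 14.8 m.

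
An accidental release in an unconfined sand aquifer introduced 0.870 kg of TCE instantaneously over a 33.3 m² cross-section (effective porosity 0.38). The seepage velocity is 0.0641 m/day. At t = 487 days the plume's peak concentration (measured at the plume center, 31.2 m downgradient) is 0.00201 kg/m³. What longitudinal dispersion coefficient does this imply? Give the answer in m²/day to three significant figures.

0.191 m²/day

At the plume center C_max = M/(n_e·A·√(4πDt)), so D = M²/(4πt·(n_e·A·C_max)²).
n_e·A·C_max = 0.38 × 33.3 × 0.00201 = 0.02543 kg/m.
D = 0.870²/(4π × 487 × 0.02543²) = 0.191 m²/day.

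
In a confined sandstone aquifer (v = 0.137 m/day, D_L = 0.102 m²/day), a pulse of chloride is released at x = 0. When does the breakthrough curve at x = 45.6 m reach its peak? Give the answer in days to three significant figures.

For the 1D instantaneous-source solution, setting ∂C/∂t = 0 at fixed x gives v²t² + 2Dt − x² = 0, so t = (√(D² + v²x²) − D)/v².
√(D² + v²x²) = √(0.102² + 0.137² × 45.6²) = 6.248; v² = 0.018769.
t = (6.248 − 0.102)/0.018769 = 327 days (vs. the pure-advection estimate x/v = 333 d).

327 days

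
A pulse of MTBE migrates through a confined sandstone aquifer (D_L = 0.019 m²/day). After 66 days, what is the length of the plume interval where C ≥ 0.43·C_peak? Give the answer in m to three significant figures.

4.12 m

The plume is Gaussian with σ = √(2Dt) = √(2 × 0.019 × 66) = 1.584 m.
C/C_peak = exp(−Δx²/(2σ²)) = 0.43 ⇒ Δx = σ·√(−2 ln 0.43) = 1.584 × 1.299 = 2.058 m.
Width = 2Δx = 4.12 m.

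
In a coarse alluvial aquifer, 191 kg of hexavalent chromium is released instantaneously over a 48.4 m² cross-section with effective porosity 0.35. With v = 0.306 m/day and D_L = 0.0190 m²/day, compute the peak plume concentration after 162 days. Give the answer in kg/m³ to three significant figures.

1.81 kg/m³

The peak of an instantaneous 1D plume sits at x = vt; there the Gaussian factor is 1 and C_max = M/(n_e·A·√(4πDt)), where n_e·A is the pore area the mass is dissolved in.
√(4πDt) = √(4π × 0.0190 × 162) = 6.219 m, so C_max = 191/(0.35 × 48.4 × 6.219) = 1.81 kg/m³.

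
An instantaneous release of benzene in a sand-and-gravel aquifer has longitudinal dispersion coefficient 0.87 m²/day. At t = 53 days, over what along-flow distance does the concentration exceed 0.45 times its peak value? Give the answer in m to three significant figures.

24.3 m

The plume is Gaussian with σ = √(2Dt) = √(2 × 0.87 × 53) = 9.603 m.
C/C_peak = exp(−Δx²/(2σ²)) = 0.45 ⇒ Δx = σ·√(−2 ln 0.45) = 9.603 × 1.264 = 12.14 m.
Width = 2Δx = 24.3 m.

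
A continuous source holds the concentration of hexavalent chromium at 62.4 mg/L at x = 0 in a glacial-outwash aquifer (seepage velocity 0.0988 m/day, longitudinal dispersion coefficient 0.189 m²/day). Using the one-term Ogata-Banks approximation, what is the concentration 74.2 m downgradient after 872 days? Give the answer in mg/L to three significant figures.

For a continuous step input, C/C₀ ≈ ½·erfc((x−vt)/(2√(Dt))).
vt = 0.0988 × 872 = 86.1536 m and 2√(Dt) = 2√(0.189 × 872) = 25.68 m.
Argument (x−vt)/(2√(Dt)) = (74.2 − 86.1536)/25.68 = -0.4655; ½·erfc(-0.4655) = 0.7448.
C = 62.4 × 0.7448 = 46.5 mg/L.

46.5 mg/L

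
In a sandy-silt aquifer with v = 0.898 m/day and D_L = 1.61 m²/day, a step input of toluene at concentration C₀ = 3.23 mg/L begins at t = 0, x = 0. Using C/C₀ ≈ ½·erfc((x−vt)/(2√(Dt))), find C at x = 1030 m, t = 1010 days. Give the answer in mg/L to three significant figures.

For a continuous step input, C/C₀ ≈ ½·erfc((x−vt)/(2√(Dt))).
vt = 0.898 × 1010 = 906.98 m and 2√(Dt) = 2√(1.61 × 1010) = 80.65 m.
Argument (x−vt)/(2√(Dt)) = (1030 − 906.98)/80.65 = 1.525; ½·erfc(1.525) = 0.01552.
C = 3.23 × 0.01552 = 0.0501 mg/L.

0.0501 mg/L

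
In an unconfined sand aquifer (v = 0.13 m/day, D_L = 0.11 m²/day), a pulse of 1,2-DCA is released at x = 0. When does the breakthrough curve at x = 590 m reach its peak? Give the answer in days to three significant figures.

4530 days

For the 1D instantaneous-source solution, setting ∂C/∂t = 0 at fixed x gives v²t² + 2Dt − x² = 0, so t = (√(D² + v²x²) − D)/v².
√(D² + v²x²) = √(0.11² + 0.13² × 590²) = 76.70; v² = 0.0169.
t = (76.70 − 0.11)/0.0169 = 4530 days (vs. the pure-advection estimate x/v = 4540 d).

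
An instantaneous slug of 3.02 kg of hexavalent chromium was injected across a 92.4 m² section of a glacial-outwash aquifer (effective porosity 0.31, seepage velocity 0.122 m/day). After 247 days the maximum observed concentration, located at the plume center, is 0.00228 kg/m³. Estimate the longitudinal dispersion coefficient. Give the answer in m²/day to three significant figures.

At the plume center C_max = M/(n_e·A·√(4πDt)), so D = M²/(4πt·(n_e·A·C_max)²).
n_e·A·C_max = 0.31 × 92.4 × 0.00228 = 0.06531 kg/m.
D = 3.02²/(4π × 247 × 0.06531²) = 0.689 m²/day.

0.689 m²/day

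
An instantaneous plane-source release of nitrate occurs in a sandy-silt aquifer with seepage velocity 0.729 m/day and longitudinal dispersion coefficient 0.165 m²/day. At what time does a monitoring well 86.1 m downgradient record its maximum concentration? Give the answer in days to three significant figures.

For the 1D instantaneous-source solution, setting ∂C/∂t = 0 at fixed x gives v²t² + 2Dt − x² = 0, so t = (√(D² + v²x²) − D)/v².
√(D² + v²x²) = √(0.165² + 0.729² × 86.1²) = 62.77; v² = 0.531441.
t = (62.77 − 0.165)/0.531441 = 118 days (vs. the pure-advection estimate x/v = 118 d).

118 days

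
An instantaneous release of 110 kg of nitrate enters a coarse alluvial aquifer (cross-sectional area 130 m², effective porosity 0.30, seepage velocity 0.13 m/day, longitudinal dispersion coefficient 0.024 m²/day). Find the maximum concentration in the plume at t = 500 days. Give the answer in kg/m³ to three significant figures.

0.230 kg/m³

The peak of an instantaneous 1D plume sits at x = vt; there the Gaussian factor is 1 and C_max = M/(n_e·A·√(4πDt)), where n_e·A is the pore area the mass is dissolved in.
√(4πDt) = √(4π × 0.024 × 500) = 12.28 m, so C_max = 110/(0.30 × 130 × 12.28) = 0.230 kg/m³.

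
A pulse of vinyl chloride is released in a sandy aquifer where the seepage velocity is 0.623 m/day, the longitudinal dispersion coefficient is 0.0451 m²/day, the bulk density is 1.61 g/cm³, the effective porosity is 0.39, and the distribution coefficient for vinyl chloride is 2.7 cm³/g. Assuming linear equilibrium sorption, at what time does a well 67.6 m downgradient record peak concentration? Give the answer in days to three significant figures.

Retardation factor R = 1 + ρ_b·K_d/n = 1 + 1.61 × 2.7/0.39 = 12.15.
Sorption retards both mechanisms: v_R = v/R = 0.05128 m/day, D_R = D/R = 0.003712 m²/day.
Peak time from v_R²t² + 2D_R t − x² = 0: t = (√(D_R² + v_R²x²) − D_R)/v_R².
√(D_R² + v_R²x²) = √(0.003712² + 0.05128² × 67.6²) = 3.467; v_R² = 0.002630.
t = (3.467 − 0.003712)/0.002630 = 1320 days.

1320 days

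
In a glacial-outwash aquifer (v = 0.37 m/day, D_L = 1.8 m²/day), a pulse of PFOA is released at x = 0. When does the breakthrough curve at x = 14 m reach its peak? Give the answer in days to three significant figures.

26.9 days

For the 1D instantaneous-source solution, setting ∂C/∂t = 0 at fixed x gives v²t² + 2Dt − x² = 0, so t = (√(D² + v²x²) − D)/v².
√(D² + v²x²) = √(1.8² + 0.37² × 14²) = 5.484; v² = 0.1369.
t = (5.484 − 1.8)/0.1369 = 26.9 days (vs. the pure-advection estimate x/v = 37.8 d).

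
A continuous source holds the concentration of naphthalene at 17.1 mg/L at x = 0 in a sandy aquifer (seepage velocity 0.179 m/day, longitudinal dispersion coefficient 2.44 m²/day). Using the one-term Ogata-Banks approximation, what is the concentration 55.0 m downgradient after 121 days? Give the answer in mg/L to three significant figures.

For a continuous step input, C/C₀ ≈ ½·erfc((x−vt)/(2√(Dt))).
vt = 0.179 × 121 = 21.659 m and 2√(Dt) = 2√(2.44 × 121) = 34.37 m.
Argument (x−vt)/(2√(Dt)) = (55.0 − 21.659)/34.37 = 0.9701; ½·erfc(0.9701) = 0.08504.
C = 17.1 × 0.08504 = 1.45 mg/L.

1.45 mg/L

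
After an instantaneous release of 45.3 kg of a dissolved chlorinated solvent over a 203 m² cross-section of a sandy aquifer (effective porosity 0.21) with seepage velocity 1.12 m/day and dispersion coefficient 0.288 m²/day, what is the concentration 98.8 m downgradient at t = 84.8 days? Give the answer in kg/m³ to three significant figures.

0.0522 kg/m³

For an instantaneous plane source, C(x,t) = M/(n_e·A·√(4πDt)) · exp(−(x−vt)²/(4Dt)), with n_e·A the pore (flow) area.
Plume center vt = 1.12 × 84.8 = 94.976 m, so the well at 98.8 m is 3.824 m downgradient of the peak.
√(4πDt) = 17.52 m, giving peak height M/(n_e·A·√(4πDt)) = 45.3/(0.21 × 203 × 17.52) = 0.06065 kg/m³.
(x−vt)²/(4Dt) = (3.824)²/(4 × 0.288 × 84.8) = 0.1497; exp(−0.1497) = 0.8610.
C = 0.06065 × 0.8610 = 0.0522 kg/m³.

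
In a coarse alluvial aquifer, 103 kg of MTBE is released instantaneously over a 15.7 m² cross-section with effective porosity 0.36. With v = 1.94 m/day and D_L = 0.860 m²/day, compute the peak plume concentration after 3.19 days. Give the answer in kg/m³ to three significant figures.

3.10 kg/m³

The peak of an instantaneous 1D plume sits at x = vt; there the Gaussian factor is 1 and C_max = M/(n_e·A·√(4πDt)), where n_e·A is the pore area the mass is dissolved in.
√(4πDt) = √(4π × 0.860 × 3.19) = 5.872 m, so C_max = 103/(0.36 × 15.7 × 5.872) = 3.10 kg/m³.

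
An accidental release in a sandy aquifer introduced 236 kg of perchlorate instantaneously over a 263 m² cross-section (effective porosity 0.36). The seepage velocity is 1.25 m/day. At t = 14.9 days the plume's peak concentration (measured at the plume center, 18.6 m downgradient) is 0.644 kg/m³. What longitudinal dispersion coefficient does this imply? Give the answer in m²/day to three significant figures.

0.0800 m²/day

At the plume center C_max = M/(n_e·A·√(4πDt)), so D = M²/(4πt·(n_e·A·C_max)²).
n_e·A·C_max = 0.36 × 263 × 0.644 = 60.97 kg/m.
D = 236²/(4π × 14.9 × 60.97²) = 0.0800 m²/day.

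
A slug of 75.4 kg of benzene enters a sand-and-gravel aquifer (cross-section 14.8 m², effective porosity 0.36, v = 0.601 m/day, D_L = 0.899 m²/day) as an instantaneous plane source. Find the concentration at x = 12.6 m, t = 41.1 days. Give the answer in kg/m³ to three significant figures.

0.244 kg/m³

For an instantaneous plane source, C(x,t) = M/(n_e·A·√(4πDt)) · exp(−(x−vt)²/(4Dt)), with n_e·A the pore (flow) area.
Plume center vt = 0.601 × 41.1 = 24.7011 m, so the well at 12.6 m is 12.1011 m upgradient of the peak.
√(4πDt) = 21.55 m, giving peak height M/(n_e·A·√(4πDt)) = 75.4/(0.36 × 14.8 × 21.55) = 0.6567 kg/m³.
(x−vt)²/(4Dt) = (-12.1011)²/(4 × 0.899 × 41.1) = 0.9908; exp(−0.9908) = 0.3713.
C = 0.6567 × 0.3713 = 0.244 kg/m³.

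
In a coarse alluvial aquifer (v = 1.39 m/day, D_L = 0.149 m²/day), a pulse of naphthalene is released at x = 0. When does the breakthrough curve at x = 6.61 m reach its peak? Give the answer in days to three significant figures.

For the 1D instantaneous-source solution, setting ∂C/∂t = 0 at fixed x gives v²t² + 2Dt − x² = 0, so t = (√(D² + v²x²) − D)/v².
√(D² + v²x²) = √(0.149² + 1.39² × 6.61²) = 9.189; v² = 1.9321.
t = (9.189 − 0.149)/1.9321 = 4.68 days (vs. the pure-advection estimate x/v = 4.76 d).

4.68 days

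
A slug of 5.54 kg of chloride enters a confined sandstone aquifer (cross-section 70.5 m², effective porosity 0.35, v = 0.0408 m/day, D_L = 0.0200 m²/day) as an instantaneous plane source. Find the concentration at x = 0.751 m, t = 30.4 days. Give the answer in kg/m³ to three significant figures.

For an instantaneous plane source, C(x,t) = M/(n_e·A·√(4πDt)) · exp(−(x−vt)²/(4Dt)), with n_e·A the pore (flow) area.
Plume center vt = 0.0408 × 30.4 = 1.24032 m, so the well at 0.751 m is 0.48932 m upgradient of the peak.
√(4πDt) = 2.764 m, giving peak height M/(n_e·A·√(4πDt)) = 5.54/(0.35 × 70.5 × 2.764) = 0.08123 kg/m³.
(x−vt)²/(4Dt) = (-0.48932)²/(4 × 0.0200 × 30.4) = 0.09845; exp(−0.09845) = 0.9062.
C = 0.08123 × 0.9062 = 0.0736 kg/m³.

0.0736 kg/m³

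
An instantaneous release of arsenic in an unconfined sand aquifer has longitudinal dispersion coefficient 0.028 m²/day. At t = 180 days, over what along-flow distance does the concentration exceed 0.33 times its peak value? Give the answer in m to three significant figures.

The plume is Gaussian with σ = √(2Dt) = √(2 × 0.028 × 180) = 3.175 m.
C/C_peak = exp(−Δx²/(2σ²)) = 0.33 ⇒ Δx = σ·√(−2 ln 0.33) = 3.175 × 1.489 = 4.728 m.
Width = 2Δx = 9.46 m.

9.46 m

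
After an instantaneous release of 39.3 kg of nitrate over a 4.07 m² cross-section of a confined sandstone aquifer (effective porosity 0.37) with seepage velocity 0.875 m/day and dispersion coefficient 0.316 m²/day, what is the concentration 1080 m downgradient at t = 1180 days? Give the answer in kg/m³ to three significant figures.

0.0840 kg/m³

For an instantaneous plane source, C(x,t) = M/(n_e·A·√(4πDt)) · exp(−(x−vt)²/(4Dt)), with n_e·A the pore (flow) area.
Plume center vt = 0.875 × 1180 = 1032.5 m, so the well at 1080 m is 47.5 m downgradient of the peak.
√(4πDt) = 68.45 m, giving peak height M/(n_e·A·√(4πDt)) = 39.3/(0.37 × 4.07 × 68.45) = 0.3813 kg/m³.
(x−vt)²/(4Dt) = (47.5)²/(4 × 0.316 × 1180) = 1.513; exp(−1.513) = 0.2202.
C = 0.3813 × 0.2202 = 0.0840 kg/m³.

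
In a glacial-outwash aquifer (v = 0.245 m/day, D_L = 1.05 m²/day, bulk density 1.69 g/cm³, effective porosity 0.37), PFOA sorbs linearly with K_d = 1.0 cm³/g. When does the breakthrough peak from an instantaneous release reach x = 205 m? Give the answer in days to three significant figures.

Retardation factor R = 1 + ρ_b·K_d/n = 1 + 1.69 × 1.0/0.37 = 5.568.
Sorption retards both mechanisms: v_R = v/R = 0.04400 m/day, D_R = D/R = 0.1886 m²/day.
Peak time from v_R²t² + 2D_R t − x² = 0: t = (√(D_R² + v_R²x²) − D_R)/v_R².
√(D_R² + v_R²x²) = √(0.1886² + 0.04400² × 205²) = 9.022; v_R² = 0.001936.
t = (9.022 − 0.1886)/0.001936 = 4560 days.

4560 days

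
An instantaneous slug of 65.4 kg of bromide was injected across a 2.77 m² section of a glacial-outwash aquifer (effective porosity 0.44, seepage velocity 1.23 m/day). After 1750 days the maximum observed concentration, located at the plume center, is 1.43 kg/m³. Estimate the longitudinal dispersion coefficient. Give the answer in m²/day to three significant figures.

0.0640 m²/day

At the plume center C_max = M/(n_e·A·√(4πDt)), so D = M²/(4πt·(n_e·A·C_max)²).
n_e·A·C_max = 0.44 × 2.77 × 1.43 = 1.743 kg/m.
D = 65.4²/(4π × 1750 × 1.743²) = 0.0640 m²/day.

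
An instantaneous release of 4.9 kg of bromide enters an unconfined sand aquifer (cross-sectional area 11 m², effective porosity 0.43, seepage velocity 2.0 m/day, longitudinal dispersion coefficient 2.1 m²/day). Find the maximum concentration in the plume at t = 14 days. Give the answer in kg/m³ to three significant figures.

0.0539 kg/m³

The peak of an instantaneous 1D plume sits at x = vt; there the Gaussian factor is 1 and C_max = M/(n_e·A·√(4πDt)), where n_e·A is the pore area the mass is dissolved in.
√(4πDt) = √(4π × 2.1 × 14) = 19.22 m, so C_max = 4.9/(0.43 × 11 × 19.22) = 0.0539 kg/m³.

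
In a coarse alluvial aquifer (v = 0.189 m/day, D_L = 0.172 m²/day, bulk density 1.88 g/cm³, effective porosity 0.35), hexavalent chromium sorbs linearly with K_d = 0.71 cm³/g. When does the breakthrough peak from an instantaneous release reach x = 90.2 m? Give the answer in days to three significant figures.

Retardation factor R = 1 + ρ_b·K_d/n = 1 + 1.88 × 0.71/0.35 = 4.814.
Sorption retards both mechanisms: v_R = v/R = 0.03926 m/day, D_R = D/R = 0.03573 m²/day.
Peak time from v_R²t² + 2D_R t − x² = 0: t = (√(D_R² + v_R²x²) − D_R)/v_R².
√(D_R² + v_R²x²) = √(0.03573² + 0.03926² × 90.2²) = 3.541; v_R² = 0.001541.
t = (3.541 − 0.03573)/0.001541 = 2270 days.

2270 days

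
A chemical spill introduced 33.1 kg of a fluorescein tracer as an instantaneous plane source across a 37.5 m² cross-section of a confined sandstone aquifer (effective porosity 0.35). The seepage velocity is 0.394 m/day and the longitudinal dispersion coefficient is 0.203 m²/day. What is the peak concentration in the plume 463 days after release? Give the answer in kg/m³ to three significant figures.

The peak of an instantaneous 1D plume sits at x = vt; there the Gaussian factor is 1 and C_max = M/(n_e·A·√(4πDt)), where n_e·A is the pore area the mass is dissolved in.
√(4πDt) = √(4π × 0.203 × 463) = 34.37 m, so C_max = 33.1/(0.35 × 37.5 × 34.37) = 0.0734 kg/m³.

0.0734 kg/m³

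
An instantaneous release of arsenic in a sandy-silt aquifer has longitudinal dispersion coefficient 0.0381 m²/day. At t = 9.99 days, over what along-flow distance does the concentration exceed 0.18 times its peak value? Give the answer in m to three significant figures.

The plume is Gaussian with σ = √(2Dt) = √(2 × 0.0381 × 9.99) = 0.8725 m.
C/C_peak = exp(−Δx²/(2σ²)) = 0.18 ⇒ Δx = σ·√(−2 ln 0.18) = 0.8725 × 1.852 = 1.616 m.
Width = 2Δx = 3.23 m.

3.23 m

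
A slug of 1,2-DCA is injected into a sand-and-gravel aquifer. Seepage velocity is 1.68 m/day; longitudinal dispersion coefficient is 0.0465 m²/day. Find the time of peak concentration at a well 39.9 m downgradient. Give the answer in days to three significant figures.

23.7 days

For the 1D instantaneous-source solution, setting ∂C/∂t = 0 at fixed x gives v²t² + 2Dt − x² = 0, so t = (√(D² + v²x²) − D)/v².
√(D² + v²x²) = √(0.0465² + 1.68² × 39.9²) = 67.03; v² = 2.8224.
t = (67.03 − 0.0465)/2.8224 = 23.7 days (vs. the pure-advection estimate x/v = 23.8 d).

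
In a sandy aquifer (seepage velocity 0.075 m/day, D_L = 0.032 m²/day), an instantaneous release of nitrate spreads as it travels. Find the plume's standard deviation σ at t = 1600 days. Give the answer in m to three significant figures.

10.1 m

Dispersive spreading gives a Gaussian with σ² = 2Dt; advection only shifts the center.
σ = √(2 × 0.032 × 1600) = 10.1 m.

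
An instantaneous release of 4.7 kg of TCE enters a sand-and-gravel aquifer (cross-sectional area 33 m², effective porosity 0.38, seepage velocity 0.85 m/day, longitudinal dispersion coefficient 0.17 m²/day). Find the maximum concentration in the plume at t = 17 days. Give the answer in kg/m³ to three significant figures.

The peak of an instantaneous 1D plume sits at x = vt; there the Gaussian factor is 1 and C_max = M/(n_e·A·√(4πDt)), where n_e·A is the pore area the mass is dissolved in.
√(4πDt) = √(4π × 0.17 × 17) = 6.026 m, so C_max = 4.7/(0.38 × 33 × 6.026) = 0.0622 kg/m³.

0.0622 kg/m³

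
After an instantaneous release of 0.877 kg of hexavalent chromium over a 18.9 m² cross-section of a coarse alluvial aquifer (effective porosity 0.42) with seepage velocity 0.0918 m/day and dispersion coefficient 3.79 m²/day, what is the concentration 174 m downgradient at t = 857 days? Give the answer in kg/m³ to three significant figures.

0.000272 kg/m³

For an instantaneous plane source, C(x,t) = M/(n_e·A·√(4πDt)) · exp(−(x−vt)²/(4Dt)), with n_e·A the pore (flow) area.
Plume center vt = 0.0918 × 857 = 78.6726 m, so the well at 174 m is 95.3274 m downgradient of the peak.
√(4πDt) = 202.0 m, giving peak height M/(n_e·A·√(4πDt)) = 0.877/(0.42 × 18.9 × 202.0) = 0.0005469 kg/m³.
(x−vt)²/(4Dt) = (95.3274)²/(4 × 3.79 × 857) = 0.6994; exp(−0.6994) = 0.4969.
C = 0.0005469 × 0.4969 = 0.000272 kg/m³.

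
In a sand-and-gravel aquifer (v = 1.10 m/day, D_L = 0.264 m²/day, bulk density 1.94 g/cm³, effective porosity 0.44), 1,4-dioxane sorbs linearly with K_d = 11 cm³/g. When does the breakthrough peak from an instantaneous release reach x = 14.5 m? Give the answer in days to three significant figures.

642 days

Retardation factor R = 1 + ρ_b·K_d/n = 1 + 1.94 × 11/0.44 = 49.50.
Sorption retards both mechanisms: v_R = v/R = 0.02222 m/day, D_R = D/R = 0.005333 m²/day.
Peak time from v_R²t² + 2D_R t − x² = 0: t = (√(D_R² + v_R²x²) − D_R)/v_R².
√(D_R² + v_R²x²) = √(0.005333² + 0.02222² × 14.5²) = 0.3222; v_R² = 0.0004937.
t = (0.3222 − 0.005333)/0.0004937 = 642 days.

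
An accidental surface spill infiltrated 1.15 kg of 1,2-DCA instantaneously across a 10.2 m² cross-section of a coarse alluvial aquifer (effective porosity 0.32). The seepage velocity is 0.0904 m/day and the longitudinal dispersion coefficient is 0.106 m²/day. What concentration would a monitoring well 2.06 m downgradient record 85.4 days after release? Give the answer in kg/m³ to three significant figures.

0.0136 kg/m³

For an instantaneous plane source, C(x,t) = M/(n_e·A·√(4πDt)) · exp(−(x−vt)²/(4Dt)), with n_e·A the pore (flow) area.
Plume center vt = 0.0904 × 85.4 = 7.72016 m, so the well at 2.06 m is 5.66016 m upgradient of the peak.
√(4πDt) = 10.67 m, giving peak height M/(n_e·A·√(4πDt)) = 1.15/(0.32 × 10.2 × 10.67) = 0.03302 kg/m³.
(x−vt)²/(4Dt) = (-5.66016)²/(4 × 0.106 × 85.4) = 0.8848; exp(−0.8848) = 0.4128.
C = 0.03302 × 0.4128 = 0.0136 kg/m³.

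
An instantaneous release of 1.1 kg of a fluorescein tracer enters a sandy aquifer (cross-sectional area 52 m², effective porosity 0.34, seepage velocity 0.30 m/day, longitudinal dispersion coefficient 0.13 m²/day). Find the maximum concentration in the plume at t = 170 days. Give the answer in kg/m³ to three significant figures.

The peak of an instantaneous 1D plume sits at x = vt; there the Gaussian factor is 1 and C_max = M/(n_e·A·√(4πDt)), where n_e·A is the pore area the mass is dissolved in.
√(4πDt) = √(4π × 0.13 × 170) = 16.66 m, so C_max = 1.1/(0.34 × 52 × 16.66) = 0.00373 kg/m³.

0.00373 kg/m³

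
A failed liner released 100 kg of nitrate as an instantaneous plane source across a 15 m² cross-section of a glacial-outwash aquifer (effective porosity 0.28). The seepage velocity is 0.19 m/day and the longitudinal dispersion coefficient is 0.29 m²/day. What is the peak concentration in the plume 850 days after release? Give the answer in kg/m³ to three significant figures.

The peak of an instantaneous 1D plume sits at x = vt; there the Gaussian factor is 1 and C_max = M/(n_e·A·√(4πDt)), where n_e·A is the pore area the mass is dissolved in.
√(4πDt) = √(4π × 0.29 × 850) = 55.66 m, so C_max = 100/(0.28 × 15 × 55.66) = 0.428 kg/m³.

0.428 kg/m³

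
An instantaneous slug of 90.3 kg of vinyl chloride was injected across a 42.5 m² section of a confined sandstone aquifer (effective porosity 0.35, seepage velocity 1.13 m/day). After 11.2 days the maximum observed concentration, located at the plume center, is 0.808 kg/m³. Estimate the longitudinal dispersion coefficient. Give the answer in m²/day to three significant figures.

0.401 m²/day

At the plume center C_max = M/(n_e·A·√(4πDt)), so D = M²/(4πt·(n_e·A·C_max)²).
n_e·A·C_max = 0.35 × 42.5 × 0.808 = 12.02 kg/m.
D = 90.3²/(4π × 11.2 × 12.02²) = 0.401 m²/day.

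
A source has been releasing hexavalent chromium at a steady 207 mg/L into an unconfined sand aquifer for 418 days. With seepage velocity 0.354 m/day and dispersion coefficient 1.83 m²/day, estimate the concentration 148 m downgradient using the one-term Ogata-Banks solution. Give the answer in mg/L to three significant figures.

103 mg/L

For a continuous step input, C/C₀ ≈ ½·erfc((x−vt)/(2√(Dt))).
vt = 0.354 × 418 = 147.972 m and 2√(Dt) = 2√(1.83 × 418) = 55.32 m.
Argument (x−vt)/(2√(Dt)) = (148 − 147.972)/55.32 = 0.0005061; ½·erfc(0.0005061) = 0.4997.
C = 207 × 0.4997 = 103 mg/L.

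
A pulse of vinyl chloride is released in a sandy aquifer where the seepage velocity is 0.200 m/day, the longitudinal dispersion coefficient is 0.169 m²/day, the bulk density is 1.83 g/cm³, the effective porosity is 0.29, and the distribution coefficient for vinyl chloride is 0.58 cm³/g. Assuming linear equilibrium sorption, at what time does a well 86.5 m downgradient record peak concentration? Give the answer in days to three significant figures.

2000 days

Retardation factor R = 1 + ρ_b·K_d/n = 1 + 1.83 × 0.58/0.29 = 4.660.
Sorption retards both mechanisms: v_R = v/R = 0.04292 m/day, D_R = D/R = 0.03627 m²/day.
Peak time from v_R²t² + 2D_R t − x² = 0: t = (√(D_R² + v_R²x²) − D_R)/v_R².
√(D_R² + v_R²x²) = √(0.03627² + 0.04292² × 86.5²) = 3.713; v_R² = 0.001842.
t = (3.713 − 0.03627)/0.001842 = 2000 days.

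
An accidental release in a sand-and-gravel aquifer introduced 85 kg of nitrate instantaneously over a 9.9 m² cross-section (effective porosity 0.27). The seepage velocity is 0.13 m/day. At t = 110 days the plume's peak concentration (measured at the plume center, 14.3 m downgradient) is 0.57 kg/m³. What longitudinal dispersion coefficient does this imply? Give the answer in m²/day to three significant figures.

At the plume center C_max = M/(n_e·A·√(4πDt)), so D = M²/(4πt·(n_e·A·C_max)²).
n_e·A·C_max = 0.27 × 9.9 × 0.57 = 1.524 kg/m.
D = 85²/(4π × 110 × 1.524²) = 2.25 m²/day.

2.25 m²/day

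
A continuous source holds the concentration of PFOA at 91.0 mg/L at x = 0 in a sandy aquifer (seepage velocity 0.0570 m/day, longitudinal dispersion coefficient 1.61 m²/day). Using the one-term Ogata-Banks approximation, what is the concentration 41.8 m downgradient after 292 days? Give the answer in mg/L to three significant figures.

For a continuous step input, C/C₀ ≈ ½·erfc((x−vt)/(2√(Dt))).
vt = 0.0570 × 292 = 16.644 m and 2√(Dt) = 2√(1.61 × 292) = 43.36 m.
Argument (x−vt)/(2√(Dt)) = (41.8 − 16.644)/43.36 = 0.5802; ½·erfc(0.5802) = 0.2060.
C = 91.0 × 0.2060 = 18.7 mg/L.

18.7 mg/L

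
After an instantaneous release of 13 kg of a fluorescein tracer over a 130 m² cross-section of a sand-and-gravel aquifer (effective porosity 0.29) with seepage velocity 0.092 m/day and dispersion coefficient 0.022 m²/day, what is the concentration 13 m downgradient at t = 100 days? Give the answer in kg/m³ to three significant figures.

0.0127 kg/m³

For an instantaneous plane source, C(x,t) = M/(n_e·A·√(4πDt)) · exp(−(x−vt)²/(4Dt)), with n_e·A the pore (flow) area.
Plume center vt = 0.092 × 100 = 9.2 m, so the well at 13 m is 3.8 m downgradient of the peak.
√(4πDt) = 5.258 m, giving peak height M/(n_e·A·√(4πDt)) = 13/(0.29 × 130 × 5.258) = 0.06558 kg/m³.
(x−vt)²/(4Dt) = (3.8)²/(4 × 0.022 × 100) = 1.641; exp(−1.641) = 0.1938.
C = 0.06558 × 0.1938 = 0.0127 kg/m³.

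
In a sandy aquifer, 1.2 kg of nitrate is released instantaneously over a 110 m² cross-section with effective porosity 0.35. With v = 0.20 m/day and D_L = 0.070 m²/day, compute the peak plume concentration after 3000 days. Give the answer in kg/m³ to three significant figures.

0.000607 kg/m³

The peak of an instantaneous 1D plume sits at x = vt; there the Gaussian factor is 1 and C_max = M/(n_e·A·√(4πDt)), where n_e·A is the pore area the mass is dissolved in.
√(4πDt) = √(4π × 0.070 × 3000) = 51.37 m, so C_max = 1.2/(0.35 × 110 × 51.37) = 0.000607 kg/m³.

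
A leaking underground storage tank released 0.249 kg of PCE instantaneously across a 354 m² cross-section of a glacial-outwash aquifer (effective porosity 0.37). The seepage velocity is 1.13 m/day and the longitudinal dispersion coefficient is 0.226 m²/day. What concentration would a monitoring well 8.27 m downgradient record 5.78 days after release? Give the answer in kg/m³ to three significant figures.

For an instantaneous plane source, C(x,t) = M/(n_e·A·√(4πDt)) · exp(−(x−vt)²/(4Dt)), with n_e·A the pore (flow) area.
Plume center vt = 1.13 × 5.78 = 6.5314 m, so the well at 8.27 m is 1.7386 m downgradient of the peak.
√(4πDt) = 4.052 m, giving peak height M/(n_e·A·√(4πDt)) = 0.249/(0.37 × 354 × 4.052) = 0.0004692 kg/m³.
(x−vt)²/(4Dt) = (1.7386)²/(4 × 0.226 × 5.78) = 0.5785; exp(−0.5785) = 0.5607.
C = 0.0004692 × 0.5607 = 0.000263 kg/m³.

0.000263 kg/m³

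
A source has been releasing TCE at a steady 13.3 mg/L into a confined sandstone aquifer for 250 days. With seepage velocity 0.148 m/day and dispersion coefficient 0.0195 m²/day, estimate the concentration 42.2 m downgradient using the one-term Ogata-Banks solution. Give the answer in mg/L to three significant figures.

0.637 mg/L

For a continuous step input, C/C₀ ≈ ½·erfc((x−vt)/(2√(Dt))).
vt = 0.148 × 250 = 37 m and 2√(Dt) = 2√(0.0195 × 250) = 4.416 m.
Argument (x−vt)/(2√(Dt)) = (42.2 − 37)/4.416 = 1.178; ½·erfc(1.178) = 0.04786.
C = 13.3 × 0.04786 = 0.637 mg/L.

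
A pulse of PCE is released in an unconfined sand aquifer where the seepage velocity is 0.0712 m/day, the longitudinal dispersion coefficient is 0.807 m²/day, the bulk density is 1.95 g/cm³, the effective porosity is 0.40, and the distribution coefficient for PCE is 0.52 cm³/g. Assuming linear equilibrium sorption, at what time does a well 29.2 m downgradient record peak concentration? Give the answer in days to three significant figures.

Retardation factor R = 1 + ρ_b·K_d/n = 1 + 1.95 × 0.52/0.40 = 3.535.
Sorption retards both mechanisms: v_R = v/R = 0.02014 m/day, D_R = D/R = 0.2283 m²/day.
Peak time from v_R²t² + 2D_R t − x² = 0: t = (√(D_R² + v_R²x²) − D_R)/v_R².
√(D_R² + v_R²x²) = √(0.2283² + 0.02014² × 29.2²) = 0.6308; v_R² = 0.0004056.
t = (0.6308 − 0.2283)/0.0004056 = 992 days.

992 days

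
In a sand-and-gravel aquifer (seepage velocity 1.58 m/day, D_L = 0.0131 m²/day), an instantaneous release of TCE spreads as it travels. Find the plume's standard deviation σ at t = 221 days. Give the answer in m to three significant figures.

Dispersive spreading gives a Gaussian with σ² = 2Dt; advection only shifts the center.
σ = √(2 × 0.0131 × 221) = 2.41 m.

2.41 m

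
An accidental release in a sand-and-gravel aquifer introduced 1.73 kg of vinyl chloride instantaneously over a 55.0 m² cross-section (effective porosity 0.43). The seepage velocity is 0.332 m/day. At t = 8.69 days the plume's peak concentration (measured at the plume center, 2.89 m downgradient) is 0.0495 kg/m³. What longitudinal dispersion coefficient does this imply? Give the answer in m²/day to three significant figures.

At the plume center C_max = M/(n_e·A·√(4πDt)), so D = M²/(4πt·(n_e·A·C_max)²).
n_e·A·C_max = 0.43 × 55.0 × 0.0495 = 1.171 kg/m.
D = 1.73²/(4π × 8.69 × 1.171²) = 0.0200 m²/day.

0.0200 m²/day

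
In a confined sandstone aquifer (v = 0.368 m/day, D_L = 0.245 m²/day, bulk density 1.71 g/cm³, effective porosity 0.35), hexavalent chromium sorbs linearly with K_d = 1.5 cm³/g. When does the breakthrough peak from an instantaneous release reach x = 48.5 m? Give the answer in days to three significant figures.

1080 days

Retardation factor R = 1 + ρ_b·K_d/n = 1 + 1.71 × 1.5/0.35 = 8.329.
Sorption retards both mechanisms: v_R = v/R = 0.04418 m/day, D_R = D/R = 0.02942 m²/day.
Peak time from v_R²t² + 2D_R t − x² = 0: t = (√(D_R² + v_R²x²) − D_R)/v_R².
√(D_R² + v_R²x²) = √(0.02942² + 0.04418² × 48.5²) = 2.143; v_R² = 0.001952.
t = (2.143 − 0.02942)/0.001952 = 1080 days.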